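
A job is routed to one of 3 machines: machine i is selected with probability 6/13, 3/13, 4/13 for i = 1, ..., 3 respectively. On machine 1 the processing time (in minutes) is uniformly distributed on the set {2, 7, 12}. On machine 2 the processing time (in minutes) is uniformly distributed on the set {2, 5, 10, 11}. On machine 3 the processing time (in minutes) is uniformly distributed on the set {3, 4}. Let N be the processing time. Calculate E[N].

E[N | machine 1] = (2+7+12)/3 = 7.
E[N | machine 2] = (2+5+10+11)/4 = 7.
E[N | machine 3] = (3+4)/2 = 7/2.
By the law of total expectation,
E[N] = (6/13)·(7) + (3/13)·(7) + (4/13)·(7/2) = 77/13.

77/13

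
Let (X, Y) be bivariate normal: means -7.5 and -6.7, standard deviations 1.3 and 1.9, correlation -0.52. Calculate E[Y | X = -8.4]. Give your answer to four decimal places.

E[Y | X=x] = μ_Y + ρ(σ_Y/σ_X)(x − μ_X) for jointly normal variables.
E[Y | X=-8.4] = -6.7 + (-0.52)·(1.9/1.3)·(-8.4 − (-7.5)) = -6.7 + (-0.76)·(-0.9) = -6.0160.

-6.0160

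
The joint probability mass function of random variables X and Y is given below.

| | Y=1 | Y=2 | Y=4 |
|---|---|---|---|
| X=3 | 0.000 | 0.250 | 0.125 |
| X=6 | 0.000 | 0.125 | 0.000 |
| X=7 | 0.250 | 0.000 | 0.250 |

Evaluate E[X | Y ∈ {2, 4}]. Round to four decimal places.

4.8333

P(Y ∈ {2, 4}) = 0.750.
Σ X·P over the event = 3·(0.250) + 3·(0.125) + 6·(0.125) + 7·(0.250) = 3.625.
E[X | Y ∈ {2, 4}] = (3.625) / (0.750) = 4.8333.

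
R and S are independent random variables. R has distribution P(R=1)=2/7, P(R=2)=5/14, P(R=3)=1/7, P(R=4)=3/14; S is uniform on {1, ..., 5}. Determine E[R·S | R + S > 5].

175/16

P(R + S > 5) = 16/35.
Summing RS·P(x,y) over outcomes with R + S > 5 gives 5.
E[R·S | R + S > 5] = (5) / (16/35) = 175/16.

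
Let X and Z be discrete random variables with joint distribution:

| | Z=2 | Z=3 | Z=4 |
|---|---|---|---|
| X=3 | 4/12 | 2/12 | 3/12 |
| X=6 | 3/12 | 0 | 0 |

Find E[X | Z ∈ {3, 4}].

P(Z ∈ {3, 4}) = 5/12.
Summing X·P(X=x,Z=y) over the conditioning event gives 5/4.
E[X | Z ∈ {3, 4}] = (5/4) / (5/12) = 3.

3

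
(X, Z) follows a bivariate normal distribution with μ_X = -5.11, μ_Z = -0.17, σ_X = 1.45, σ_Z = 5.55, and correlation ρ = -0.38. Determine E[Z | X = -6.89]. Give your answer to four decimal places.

2.4190

The regression of Z on X has slope ρ·σ_Z/σ_X and passes through (μ_X, μ_Z).
E[Z | X=-6.89] = -0.17 + (-0.38)·(5.55/1.45)·(-6.89 − (-5.11)) = -0.17 + (-1.4545)·(-1.78) = 2.4190.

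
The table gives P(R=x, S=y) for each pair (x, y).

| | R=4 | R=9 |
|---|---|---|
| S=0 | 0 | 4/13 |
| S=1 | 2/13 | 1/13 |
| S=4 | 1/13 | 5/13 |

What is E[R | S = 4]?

P(S = 4) = 6/13.
Σ R·P over the event = 4·(1/13) + 9·(5/13) = 49/13.
E[R | S = 4] = (49/13) / (6/13) = 49/6.

49/6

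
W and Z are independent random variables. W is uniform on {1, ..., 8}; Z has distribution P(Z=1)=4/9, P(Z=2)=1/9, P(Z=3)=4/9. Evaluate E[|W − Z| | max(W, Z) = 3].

P(max(W, Z) = 3) = 17/72.
Summing |W−Z|·P(x,y) over outcomes with max(W, Z) = 3 gives 7/24.
E[|W − Z| | max(W, Z) = 3] = (7/24) / (17/72) = 21/17.

21/17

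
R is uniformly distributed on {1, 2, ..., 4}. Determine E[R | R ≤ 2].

Given R ≤ 2, R is equally likely to be any of {1, 2}.
E[R | R ≤ 2] = (1 + 2) / 2 = 3/2.

3/2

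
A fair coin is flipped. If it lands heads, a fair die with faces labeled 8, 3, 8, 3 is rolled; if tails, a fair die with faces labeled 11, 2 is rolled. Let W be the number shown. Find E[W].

E[W | heads] = (8+3+8+3)/4 = 11/2.
E[W | tails] = (11+2)/2 = 13/2.
E[W] = (1/2)·(11/2) + (1/2)·(13/2) = 6.

6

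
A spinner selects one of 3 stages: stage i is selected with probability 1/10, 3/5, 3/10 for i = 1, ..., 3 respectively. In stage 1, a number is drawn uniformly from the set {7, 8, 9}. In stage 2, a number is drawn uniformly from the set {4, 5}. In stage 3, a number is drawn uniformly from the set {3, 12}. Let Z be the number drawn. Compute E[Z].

23/4

E[Z | stage 1] = (7+8+9)/3 = 8.
E[Z | stage 2] = (4+5)/2 = 9/2.
E[Z | stage 3] = (3+12)/2 = 15/2.
E[Z] = (1/10)·(8) + (3/5)·(9/2) + (3/10)·(15/2) = 23/4.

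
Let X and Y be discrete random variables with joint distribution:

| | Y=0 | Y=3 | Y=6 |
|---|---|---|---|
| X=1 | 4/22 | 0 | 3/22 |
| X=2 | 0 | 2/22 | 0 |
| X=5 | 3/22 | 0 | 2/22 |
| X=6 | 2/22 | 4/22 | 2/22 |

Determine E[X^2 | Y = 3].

P(Y = 3) = 3/11.
Σ X^2·P over the event = 4·(2/22) + 36·(4/22) = 76/11.
E[X^2 | Y = 3] = (76/11) / (3/11) = 76/3.

76/3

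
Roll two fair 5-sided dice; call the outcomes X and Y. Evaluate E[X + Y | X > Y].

P(X > Y) = 2/5.
Summing (X+Y)·P(x,y) over outcomes with X > Y gives 12/5.
E[X + Y | X > Y] = (12/5) / (2/5) = 6.

6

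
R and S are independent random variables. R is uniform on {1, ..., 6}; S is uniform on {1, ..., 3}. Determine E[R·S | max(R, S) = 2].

Outcomes with max(R, S) = 2: (1,2), (2,1), (2,2), each with probability 1/18.
E[R·S | max(R, S) = 2] = (2 + 2 + 4) / 3 = 8/3.

8/3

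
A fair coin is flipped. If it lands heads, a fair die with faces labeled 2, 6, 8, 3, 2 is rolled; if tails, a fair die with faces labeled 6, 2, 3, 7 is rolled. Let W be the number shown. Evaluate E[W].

E[W | heads] = (2+6+8+3+2)/5 = 21/5.
E[W | tails] = (6+2+3+7)/4 = 9/2.
By the law of total expectation,
E[W] = (1/2)·(21/5) + (1/2)·(9/2) = 87/20.

87/20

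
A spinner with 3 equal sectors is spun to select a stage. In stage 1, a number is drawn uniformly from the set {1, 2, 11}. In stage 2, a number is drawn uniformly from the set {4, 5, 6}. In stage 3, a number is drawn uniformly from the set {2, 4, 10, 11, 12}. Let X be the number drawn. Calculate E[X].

E[X | stage 1] = (1+2+11)/3 = 14/3.
E[X | stage 2] = (4+5+6)/3 = 5.
E[X | stage 3] = (2+4+10+11+12)/5 = 39/5.
E[X] = (1/3)·(14/3) + (1/3)·(5) + (1/3)·(39/5) = 262/45.

262/45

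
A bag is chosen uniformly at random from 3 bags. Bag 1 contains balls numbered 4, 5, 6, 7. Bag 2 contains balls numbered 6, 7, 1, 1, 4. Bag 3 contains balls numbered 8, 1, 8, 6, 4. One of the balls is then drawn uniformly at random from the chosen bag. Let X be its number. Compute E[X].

49/10

E[X | bag 1] = (4+5+6+7)/4 = 11/2.
E[X | bag 2] = (6+7+1+1+4)/5 = 19/5.
E[X | bag 3] = (8+1+8+6+4)/5 = 27/5.
E[X] = (1/3)·(11/2) + (1/3)·(19/5) + (1/3)·(27/5) = 49/10.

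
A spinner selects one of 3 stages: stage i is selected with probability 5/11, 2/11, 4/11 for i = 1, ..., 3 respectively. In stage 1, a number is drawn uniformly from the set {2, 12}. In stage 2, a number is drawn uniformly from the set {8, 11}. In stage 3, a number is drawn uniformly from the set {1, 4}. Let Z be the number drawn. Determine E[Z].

E[Z | stage 1] = (2+12)/2 = 7.
E[Z | stage 2] = (8+11)/2 = 19/2.
E[Z | stage 3] = (1+4)/2 = 5/2.
E[Z] = (5/11)·(7) + (2/11)·(19/2) + (4/11)·(5/2) = 64/11.

64/11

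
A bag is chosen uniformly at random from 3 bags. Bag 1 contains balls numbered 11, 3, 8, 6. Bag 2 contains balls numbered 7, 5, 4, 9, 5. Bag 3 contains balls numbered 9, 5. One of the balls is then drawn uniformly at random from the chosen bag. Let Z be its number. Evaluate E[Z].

20/3

E[Z | bag 1] = (11+3+8+6)/4 = 7.
E[Z | bag 2] = (7+5+4+9+5)/5 = 6.
E[Z | bag 3] = (9+5)/2 = 7.
E[Z] = (1/3)·(7) + (1/3)·(6) + (1/3)·(7) = 20/3.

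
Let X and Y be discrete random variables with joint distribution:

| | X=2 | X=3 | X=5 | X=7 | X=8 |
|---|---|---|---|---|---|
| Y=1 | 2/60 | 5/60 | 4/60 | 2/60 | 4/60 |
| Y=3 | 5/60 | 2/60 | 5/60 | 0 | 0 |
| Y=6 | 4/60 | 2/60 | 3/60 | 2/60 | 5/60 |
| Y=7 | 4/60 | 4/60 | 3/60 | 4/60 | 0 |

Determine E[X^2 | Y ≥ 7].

P(Y ≥ 7) = 1/4.
Σ X^2·P over the event = 4·(4/60) + 9·(4/60) + 25·(3/60) + 49·(4/60) = 323/60.
E[X^2 | Y ≥ 7] = (323/60) / (1/4) = 323/15.

323/15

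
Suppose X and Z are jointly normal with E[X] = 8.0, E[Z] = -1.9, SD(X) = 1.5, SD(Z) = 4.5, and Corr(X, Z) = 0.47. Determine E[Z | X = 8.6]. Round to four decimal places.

The regression of Z on X has slope ρ·σ_Z/σ_X and passes through (μ_X, μ_Z).
E[Z | X=8.6] = -1.9 + (0.47)·(4.5/1.5)·(8.6 − (8.0)) = -1.9 + (1.41)·(0.6) = -1.0540.

-1.0540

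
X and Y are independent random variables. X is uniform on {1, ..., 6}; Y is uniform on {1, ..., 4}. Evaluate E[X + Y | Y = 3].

13/2

Outcomes with Y = 3: (1,3), (2,3), (3,3), (4,3), (5,3), (6,3), each with probability 1/24.
E[X + Y | Y = 3] = (4 + 5 + 6 + 7 + 8 + 9) / 6 = 13/2.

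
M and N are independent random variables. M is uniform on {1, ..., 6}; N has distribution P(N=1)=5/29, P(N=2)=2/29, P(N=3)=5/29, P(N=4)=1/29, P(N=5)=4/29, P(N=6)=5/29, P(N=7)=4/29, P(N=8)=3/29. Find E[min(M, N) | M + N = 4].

P(M + N = 4) = 2/29.
Summing min(M,N)·P(x,y) over outcomes with M + N = 4 gives 7/87.
E[min(M, N) | M + N = 4] = (7/87) / (2/29) = 7/6.

7/6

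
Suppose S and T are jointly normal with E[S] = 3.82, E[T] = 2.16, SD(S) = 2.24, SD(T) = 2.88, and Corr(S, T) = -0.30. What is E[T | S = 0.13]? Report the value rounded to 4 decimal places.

3.5833

The regression of T on S has slope ρ·σ_T/σ_S and passes through (μ_S, μ_T).
E[T | S=0.13] = 2.16 + (-0.30)·(2.88/2.24)·(0.13 − (3.82)) = 2.16 + (-0.38571)·(-3.69) = 3.5833.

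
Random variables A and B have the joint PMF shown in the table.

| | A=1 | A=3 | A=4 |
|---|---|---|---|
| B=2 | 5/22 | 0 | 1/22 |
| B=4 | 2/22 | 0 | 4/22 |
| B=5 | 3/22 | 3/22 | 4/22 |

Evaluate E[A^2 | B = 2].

P(B = 2) = 3/11.
Σ A^2·P over the event = 1·(5/22) + 16·(1/22) = 21/22.
E[A^2 | B = 2] = (21/22) / (3/11) = 7/2.

7/2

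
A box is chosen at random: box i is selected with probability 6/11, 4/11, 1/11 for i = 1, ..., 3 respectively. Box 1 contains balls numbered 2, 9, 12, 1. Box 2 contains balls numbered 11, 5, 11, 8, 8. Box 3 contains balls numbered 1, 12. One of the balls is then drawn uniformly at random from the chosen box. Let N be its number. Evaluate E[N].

E[N | box 1] = (2+9+12+1)/4 = 6.
E[N | box 2] = (11+5+11+8+8)/5 = 43/5.
E[N | box 3] = (1+12)/2 = 13/2.
By the law of total expectation,
E[N] = (6/11)·(6) + (4/11)·(43/5) + (1/11)·(13/2) = 769/110.

769/110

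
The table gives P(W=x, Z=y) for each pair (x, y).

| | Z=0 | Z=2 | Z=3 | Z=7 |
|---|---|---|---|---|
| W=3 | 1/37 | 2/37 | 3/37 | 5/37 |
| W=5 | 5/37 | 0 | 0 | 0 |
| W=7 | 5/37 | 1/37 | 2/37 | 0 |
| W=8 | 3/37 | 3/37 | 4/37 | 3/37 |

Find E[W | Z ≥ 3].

P(Z ≥ 3) = 17/37.
Σ W·P over the event = 3·(3/37) + 3·(5/37) + 7·(2/37) + 8·(4/37) + 8·(3/37) = 94/37.
E[W | Z ≥ 3] = (94/37) / (17/37) = 94/17.

94/17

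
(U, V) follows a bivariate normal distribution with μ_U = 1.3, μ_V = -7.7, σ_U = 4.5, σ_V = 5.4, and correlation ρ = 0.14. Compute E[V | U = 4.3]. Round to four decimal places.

E[V | U=x] = μ_V + ρ(σ_V/σ_U)(x − μ_U) for jointly normal variables.
E[V | U=4.3] = -7.7 + (0.14)·(5.4/4.5)·(4.3 − (1.3)) = -7.7 + (0.168)·(3) = -7.1960.

-7.1960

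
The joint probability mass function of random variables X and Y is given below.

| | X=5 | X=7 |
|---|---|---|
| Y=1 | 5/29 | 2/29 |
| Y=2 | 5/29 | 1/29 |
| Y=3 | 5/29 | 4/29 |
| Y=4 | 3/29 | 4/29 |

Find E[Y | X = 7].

P(X = 7) = 11/29.
Σ Y·P over the event = 1·(2/29) + 2·(1/29) + 3·(4/29) + 4·(4/29) = 32/29.
E[Y | X = 7] = (32/29) / (11/29) = 32/11.

32/11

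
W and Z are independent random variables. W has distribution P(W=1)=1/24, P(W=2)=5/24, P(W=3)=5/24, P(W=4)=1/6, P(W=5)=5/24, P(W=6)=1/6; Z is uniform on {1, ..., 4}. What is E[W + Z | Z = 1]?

P(Z = 1) = 1/4.
Summing (W+Z)·P(x,y) over outcomes with Z = 1 gives 115/96.
E[W + Z | Z = 1] = (115/96) / (1/4) = 115/24.

115/24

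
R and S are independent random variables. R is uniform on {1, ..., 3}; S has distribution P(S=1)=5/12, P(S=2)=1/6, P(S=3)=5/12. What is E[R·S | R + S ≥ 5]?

P(R + S ≥ 5) = 1/3.
Summing RS·P(x,y) over outcomes with R + S ≥ 5 gives 29/12.
E[R·S | R + S ≥ 5] = (29/12) / (1/3) = 29/4.

29/4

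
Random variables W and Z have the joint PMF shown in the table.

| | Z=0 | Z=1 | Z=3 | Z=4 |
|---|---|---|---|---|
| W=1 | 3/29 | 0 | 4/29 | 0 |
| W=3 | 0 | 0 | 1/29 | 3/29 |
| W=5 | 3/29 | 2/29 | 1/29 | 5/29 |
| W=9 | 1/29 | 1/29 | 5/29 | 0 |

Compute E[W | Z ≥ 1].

P(Z ≥ 1) = 22/29.
Σ W·P over the event = 1·(4/29) + 3·(1/29) + 3·(3/29) + 5·(2/29) + 5·(1/29) + 5·(5/29) + 9·(1/29) + 9·(5/29) = 110/29.
E[W | Z ≥ 1] = (110/29) / (22/29) = 5.

5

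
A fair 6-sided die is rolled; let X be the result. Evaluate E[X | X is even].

4

Given X is even, X is equally likely to be any of {2, 4, 6}.
E[X | X is even] = (2 + 4 + 6) / 3 = 4.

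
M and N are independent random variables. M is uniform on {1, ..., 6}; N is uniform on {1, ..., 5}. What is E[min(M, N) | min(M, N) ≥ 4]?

Outcomes with min(M, N) ≥ 4: (4,4), (4,5), (5,4), (5,5), (6,4), (6,5), each with probability 1/30.
E[min(M, N) | min(M, N) ≥ 4] = (4 + 4 + 4 + 5 + 4 + 5) / 6 = 13/3.

13/3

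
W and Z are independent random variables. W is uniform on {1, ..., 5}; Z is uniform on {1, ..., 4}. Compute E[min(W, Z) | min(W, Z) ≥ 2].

8/3

P(min(W, Z) ≥ 2) = 3/5.
Summing min(W,Z)·P(x,y) over outcomes with min(W, Z) ≥ 2 gives 8/5.
E[min(W, Z) | min(W, Z) ≥ 2] = (8/5) / (3/5) = 8/3.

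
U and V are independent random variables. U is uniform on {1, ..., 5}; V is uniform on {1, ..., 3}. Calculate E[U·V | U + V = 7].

11

Outcomes with U + V = 7: (4,3), (5,2), each with probability 1/15.
E[U·V | U + V = 7] = (12 + 10) / 2 = 11.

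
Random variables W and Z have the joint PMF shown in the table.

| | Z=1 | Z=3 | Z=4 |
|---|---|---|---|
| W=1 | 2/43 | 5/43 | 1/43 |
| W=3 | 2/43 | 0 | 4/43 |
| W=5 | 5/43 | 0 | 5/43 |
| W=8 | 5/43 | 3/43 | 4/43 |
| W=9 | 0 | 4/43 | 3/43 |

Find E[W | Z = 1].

73/14

P(Z = 1) = 14/43.
Σ W·P over the event = 1·(2/43) + 3·(2/43) + 5·(5/43) + 8·(5/43) = 73/43.
E[W | Z = 1] = (73/43) / (14/43) = 73/14.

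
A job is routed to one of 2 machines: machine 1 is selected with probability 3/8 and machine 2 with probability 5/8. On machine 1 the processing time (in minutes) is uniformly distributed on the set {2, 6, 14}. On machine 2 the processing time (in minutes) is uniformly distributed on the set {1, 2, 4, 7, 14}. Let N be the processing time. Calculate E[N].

25/4

E[N | machine 1] = (2+6+14)/3 = 22/3.
E[N | machine 2] = (1+2+4+7+14)/5 = 28/5.
By the law of total expectation,
E[N] = (3/8)·(22/3) + (5/8)·(28/5) = 25/4.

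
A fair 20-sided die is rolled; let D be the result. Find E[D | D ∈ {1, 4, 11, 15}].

P(D ∈ {1, 4, 11, 15}) = 1/5.
Σ over the event: 1·1/20 + 4·1/20 + 11·1/20 + 15·1/20 = 31/20.
E[D | D ∈ {1, 4, 11, 15}] = (31/20) / (1/5) = 31/4.

31/4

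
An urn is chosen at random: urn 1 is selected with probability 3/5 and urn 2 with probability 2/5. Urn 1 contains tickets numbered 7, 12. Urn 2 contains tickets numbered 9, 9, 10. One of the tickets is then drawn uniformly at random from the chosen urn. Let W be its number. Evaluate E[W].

E[W | urn 1] = (7+12)/2 = 19/2.
E[W | urn 2] = (9+9+10)/3 = 28/3.
By the law of total expectation,
E[W] = (3/5)·(19/2) + (2/5)·(28/3) = 283/30.

283/30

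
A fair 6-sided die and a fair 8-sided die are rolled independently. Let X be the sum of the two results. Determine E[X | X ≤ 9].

214/33

P(X ≤ 9) = 11/16.
Σ over the event: 2·1/48 + 3·1/24 + 4·1/16 + 5·1/12 + 6·5/48 + 7·1/8 + 8·1/8 + 9·1/8 = 107/24.
E[X | X ≤ 9] = (107/24) / (11/16) = 214/33.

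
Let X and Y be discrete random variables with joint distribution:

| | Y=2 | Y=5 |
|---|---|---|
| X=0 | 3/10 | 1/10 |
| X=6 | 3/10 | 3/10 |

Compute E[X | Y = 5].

P(Y = 5) = 2/5.
Σ X·P over the event = 0·(1/10) + 6·(3/10) = 9/5.
E[X | Y = 5] = (9/5) / (2/5) = 9/2.

9/2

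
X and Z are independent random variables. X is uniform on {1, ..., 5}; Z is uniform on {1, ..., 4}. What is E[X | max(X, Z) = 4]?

Outcomes with max(X, Z) = 4: (1,4), (2,4), (3,4), (4,1), (4,2), (4,3), (4,4), each with probability 1/20.
E[X | max(X, Z) = 4] = (1 + 2 + 3 + 4 + 4 + 4 + 4) / 7 = 22/7.

22/7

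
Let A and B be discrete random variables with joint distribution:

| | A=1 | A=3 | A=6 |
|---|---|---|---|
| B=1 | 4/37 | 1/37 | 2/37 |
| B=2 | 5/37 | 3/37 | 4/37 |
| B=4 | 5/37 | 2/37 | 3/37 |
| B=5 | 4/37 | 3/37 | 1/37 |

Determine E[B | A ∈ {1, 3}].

28/9

P(A ∈ {1, 3}) = 27/37.
Σ B·P over the event = 1·(4/37) + 2·(5/37) + 4·(5/37) + 5·(4/37) + 1·(1/37) + 2·(3/37) + 4·(2/37) + 5·(3/37) = 84/37.
E[B | A ∈ {1, 3}] = (84/37) / (27/37) = 28/9.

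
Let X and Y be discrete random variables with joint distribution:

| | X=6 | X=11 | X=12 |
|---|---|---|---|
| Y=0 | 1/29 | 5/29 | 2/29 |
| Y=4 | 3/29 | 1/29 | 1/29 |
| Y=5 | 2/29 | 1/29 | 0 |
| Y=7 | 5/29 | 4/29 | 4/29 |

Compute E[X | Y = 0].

P(Y = 0) = 8/29.
Σ X·P over the event = 6·(1/29) + 11·(5/29) + 12·(2/29) = 85/29.
E[X | Y = 0] = (85/29) / (8/29) = 85/8.

85/8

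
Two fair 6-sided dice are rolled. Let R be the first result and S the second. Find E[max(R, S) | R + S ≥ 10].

35/6

Outcomes with R + S ≥ 10: (4,6), (5,5), (5,6), (6,4), (6,5), (6,6), each with probability 1/36.
E[max(R, S) | R + S ≥ 10] = (6 + 5 + 6 + 6 + 6 + 6) / 6 = 35/6.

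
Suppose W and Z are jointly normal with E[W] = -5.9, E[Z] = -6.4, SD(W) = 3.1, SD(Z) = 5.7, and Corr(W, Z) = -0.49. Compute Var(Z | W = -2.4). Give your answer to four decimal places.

24.6892

The conditional variance in a bivariate normal is σ_Z²(1 − ρ²), independent of x.
Var(Z | W=-2.4) = (5.7)²·(1 − (-0.49)²) = 32.49·0.7599 = 24.6892.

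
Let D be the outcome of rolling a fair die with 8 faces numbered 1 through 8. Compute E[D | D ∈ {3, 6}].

P(D ∈ {3, 6}) = 1/4.
Σ over the event: 3·1/8 + 6·1/8 = 9/8.
E[D | D ∈ {3, 6}] = (9/8) / (1/4) = 9/2.

9/2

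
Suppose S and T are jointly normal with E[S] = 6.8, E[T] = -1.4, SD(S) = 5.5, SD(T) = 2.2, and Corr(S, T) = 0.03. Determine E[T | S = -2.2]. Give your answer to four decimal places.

-1.5080

The regression of T on S has slope ρ·σ_T/σ_S and passes through (μ_S, μ_T).
E[T | S=-2.2] = -1.4 + (0.03)·(2.2/5.5)·(-2.2 − (6.8)) = -1.4 + (0.012)·(-9) = -1.5080.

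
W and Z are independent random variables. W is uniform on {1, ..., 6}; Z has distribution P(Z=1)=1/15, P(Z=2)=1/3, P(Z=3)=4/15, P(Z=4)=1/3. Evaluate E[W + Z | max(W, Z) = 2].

P(max(W, Z) = 2) = 11/90.
Summing (W+Z)·P(x,y) over outcomes with max(W, Z) = 2 gives 19/45.
E[W + Z | max(W, Z) = 2] = (19/45) / (11/90) = 38/11.

38/11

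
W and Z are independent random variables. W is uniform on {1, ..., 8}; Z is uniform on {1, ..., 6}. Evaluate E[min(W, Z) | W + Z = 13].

Outcomes with W + Z = 13: (7,6), (8,5), each with probability 1/48.
E[min(W, Z) | W + Z = 13] = (6 + 5) / 2 = 11/2.

11/2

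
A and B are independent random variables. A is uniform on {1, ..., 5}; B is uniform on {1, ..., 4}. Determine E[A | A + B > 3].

P(A + B > 3) = 17/20.
Summing A·P(x,y) over outcomes with A + B > 3 gives 14/5.
E[A | A + B > 3] = (14/5) / (17/20) = 56/17.

56/17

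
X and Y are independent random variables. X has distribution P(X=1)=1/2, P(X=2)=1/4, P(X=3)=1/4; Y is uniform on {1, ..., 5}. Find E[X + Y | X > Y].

4

P(X > Y) = 3/20.
Summing (X+Y)·P(x,y) over outcomes with X > Y gives 3/5.
E[X + Y | X > Y] = (3/5) / (3/20) = 4.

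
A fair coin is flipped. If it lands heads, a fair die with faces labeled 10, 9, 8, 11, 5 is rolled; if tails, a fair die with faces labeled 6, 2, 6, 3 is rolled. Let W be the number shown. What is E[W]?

E[W | heads] = (10+9+8+11+5)/5 = 43/5.
E[W | tails] = (6+2+6+3)/4 = 17/4.
By the law of total expectation,
E[W] = (1/2)·(43/5) + (1/2)·(17/4) = 257/40.

257/40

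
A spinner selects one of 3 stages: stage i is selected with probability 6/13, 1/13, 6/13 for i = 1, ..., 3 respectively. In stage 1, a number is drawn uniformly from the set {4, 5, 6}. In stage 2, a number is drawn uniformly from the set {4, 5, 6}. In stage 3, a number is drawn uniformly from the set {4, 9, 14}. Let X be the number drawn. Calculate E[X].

E[X | stage 1] = (4+5+6)/3 = 5.
E[X | stage 2] = (4+5+6)/3 = 5.
E[X | stage 3] = (4+9+14)/3 = 9.
E[X] = (6/13)·(5) + (1/13)·(5) + (6/13)·(9) = 89/13.

89/13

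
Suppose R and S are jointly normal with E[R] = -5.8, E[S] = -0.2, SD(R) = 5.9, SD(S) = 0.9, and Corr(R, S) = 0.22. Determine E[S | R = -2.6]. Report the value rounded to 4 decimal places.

-0.0926

E[S | R=x] = μ_S + ρ(σ_S/σ_R)(x − μ_R) for jointly normal variables.
E[S | R=-2.6] = -0.2 + (0.22)·(0.9/5.9)·(-2.6 − (-5.8)) = -0.2 + (0.033559)·(3.2) = -0.0926.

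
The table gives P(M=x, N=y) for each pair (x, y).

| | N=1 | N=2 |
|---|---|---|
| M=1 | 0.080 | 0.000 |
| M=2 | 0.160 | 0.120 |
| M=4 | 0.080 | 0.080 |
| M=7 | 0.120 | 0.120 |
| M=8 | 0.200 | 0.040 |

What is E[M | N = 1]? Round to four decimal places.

P(N = 1) = 0.640.
Σ M·P over the event = 1·(0.080) + 2·(0.160) + 4·(0.080) + 7·(0.120) + 8·(0.200) = 3.160.
E[M | N = 1] = (3.160) / (0.640) = 4.9375.

4.9375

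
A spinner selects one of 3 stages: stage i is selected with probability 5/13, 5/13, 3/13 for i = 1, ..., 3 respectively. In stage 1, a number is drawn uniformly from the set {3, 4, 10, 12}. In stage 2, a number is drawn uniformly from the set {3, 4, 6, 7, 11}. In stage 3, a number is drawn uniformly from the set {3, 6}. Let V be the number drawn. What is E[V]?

323/52

E[V | stage 1] = (3+4+10+12)/4 = 29/4.
E[V | stage 2] = (3+4+6+7+11)/5 = 31/5.
E[V | stage 3] = (3+6)/2 = 9/2.
E[V] = (5/13)·(29/4) + (5/13)·(31/5) + (3/13)·(9/2) = 323/52.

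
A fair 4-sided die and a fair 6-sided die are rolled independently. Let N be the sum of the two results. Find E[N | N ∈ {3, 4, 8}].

P(N ∈ {3, 4, 8}) = 1/3.
Σ over the event: 3·1/12 + 4·1/8 + 8·1/8 = 7/4.
E[N | N ∈ {3, 4, 8}] = (7/4) / (1/3) = 21/4.

21/4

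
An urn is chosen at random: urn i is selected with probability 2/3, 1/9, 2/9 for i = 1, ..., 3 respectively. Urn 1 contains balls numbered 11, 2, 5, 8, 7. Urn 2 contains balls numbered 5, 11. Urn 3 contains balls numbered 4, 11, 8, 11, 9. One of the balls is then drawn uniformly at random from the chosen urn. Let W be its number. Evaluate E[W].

36/5

E[W | urn 1] = (11+2+5+8+7)/5 = 33/5.
E[W | urn 2] = (5+11)/2 = 8.
E[W | urn 3] = (4+11+8+11+9)/5 = 43/5.
E[W] = (2/3)·(33/5) + (1/9)·(8) + (2/9)·(43/5) = 36/5.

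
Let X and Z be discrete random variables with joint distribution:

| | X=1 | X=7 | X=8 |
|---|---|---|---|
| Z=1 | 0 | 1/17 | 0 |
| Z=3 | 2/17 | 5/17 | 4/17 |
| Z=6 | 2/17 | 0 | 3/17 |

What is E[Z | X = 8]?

30/7

P(X = 8) = 7/17.
Σ Z·P over the event = 3·(4/17) + 6·(3/17) = 30/17.
E[Z | X = 8] = (30/17) / (7/17) = 30/7.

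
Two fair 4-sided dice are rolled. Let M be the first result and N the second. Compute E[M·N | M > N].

Outcomes with M > N: (2,1), (3,1), (3,2), (4,1), (4,2), (4,3), each with probability 1/16.
E[M·N | M > N] = (2 + 3 + 6 + 4 + 8 + 12) / 6 = 35/6.

35/6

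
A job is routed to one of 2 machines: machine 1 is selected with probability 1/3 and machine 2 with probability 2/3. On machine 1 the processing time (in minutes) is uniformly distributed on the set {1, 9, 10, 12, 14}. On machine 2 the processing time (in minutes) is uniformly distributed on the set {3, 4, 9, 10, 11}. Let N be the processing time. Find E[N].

8

E[N | machine 1] = (1+9+10+12+14)/5 = 46/5.
E[N | machine 2] = (3+4+9+10+11)/5 = 37/5.
E[N] = (1/3)·(46/5) + (2/3)·(37/5) = 8.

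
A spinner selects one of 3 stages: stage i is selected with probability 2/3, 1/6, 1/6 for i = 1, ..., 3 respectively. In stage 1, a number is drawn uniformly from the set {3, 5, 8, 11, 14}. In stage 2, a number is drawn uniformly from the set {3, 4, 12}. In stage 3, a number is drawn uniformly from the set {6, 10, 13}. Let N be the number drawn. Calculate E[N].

E[N | stage 1] = (3+5+8+11+14)/5 = 41/5.
E[N | stage 2] = (3+4+12)/3 = 19/3.
E[N | stage 3] = (6+10+13)/3 = 29/3.
By the law of total expectation,
E[N] = (2/3)·(41/5) + (1/6)·(19/3) + (1/6)·(29/3) = 122/15.

122/15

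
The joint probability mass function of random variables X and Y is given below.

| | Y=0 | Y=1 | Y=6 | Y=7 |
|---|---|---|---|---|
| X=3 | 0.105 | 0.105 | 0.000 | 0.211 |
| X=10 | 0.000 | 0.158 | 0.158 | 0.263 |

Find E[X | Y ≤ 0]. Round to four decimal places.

3.0000

P(Y ≤ 0) = 0.105.
Σ X·P over the event = 3·(0.105) = 0.315.
E[X | Y ≤ 0] = (0.315) / (0.105) = 3.0000.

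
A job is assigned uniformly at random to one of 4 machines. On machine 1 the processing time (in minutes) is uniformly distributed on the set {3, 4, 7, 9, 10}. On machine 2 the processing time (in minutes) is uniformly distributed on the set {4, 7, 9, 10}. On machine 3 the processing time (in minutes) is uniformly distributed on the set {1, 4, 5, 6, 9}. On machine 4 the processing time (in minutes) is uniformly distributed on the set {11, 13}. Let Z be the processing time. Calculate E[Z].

311/40

E[Z | machine 1] = (3+4+7+9+10)/5 = 33/5.
E[Z | machine 2] = (4+7+9+10)/4 = 15/2.
E[Z | machine 3] = (1+4+5+6+9)/5 = 5.
E[Z | machine 4] = (11+13)/2 = 12.
By the law of total expectation,
E[Z] = (1/4)·(33/5) + (1/4)·(15/2) + (1/4)·(5) + (1/4)·(12) = 311/40.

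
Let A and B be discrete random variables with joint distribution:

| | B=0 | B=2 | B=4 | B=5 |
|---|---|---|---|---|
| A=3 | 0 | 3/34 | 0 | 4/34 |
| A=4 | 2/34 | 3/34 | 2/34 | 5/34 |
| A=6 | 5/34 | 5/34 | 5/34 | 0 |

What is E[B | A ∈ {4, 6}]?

P(A ∈ {4, 6}) = 27/34.
Σ B·P over the event = 0·(2/34) + 2·(3/34) + 4·(2/34) + 5·(5/34) + 0·(5/34) + 2·(5/34) + 4·(5/34) = 69/34.
E[B | A ∈ {4, 6}] = (69/34) / (27/34) = 23/9.

23/9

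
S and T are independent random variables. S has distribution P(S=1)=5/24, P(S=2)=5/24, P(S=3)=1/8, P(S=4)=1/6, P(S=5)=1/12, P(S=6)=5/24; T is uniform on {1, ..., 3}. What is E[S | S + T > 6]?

126/23

P(S + T > 6) = 23/72.
Summing S·P(x,y) over outcomes with S + T > 6 gives 7/4.
E[S | S + T > 6] = (7/4) / (23/72) = 126/23.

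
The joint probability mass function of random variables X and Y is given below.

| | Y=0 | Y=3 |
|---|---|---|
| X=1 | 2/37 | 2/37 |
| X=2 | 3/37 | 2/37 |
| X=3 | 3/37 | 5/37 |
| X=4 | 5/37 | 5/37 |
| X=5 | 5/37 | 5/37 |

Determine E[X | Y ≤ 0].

31/9

P(Y ≤ 0) = 18/37.
Summing X·P(X=x,Y=y) over the conditioning event gives 62/37.
E[X | Y ≤ 0] = (62/37) / (18/37) = 31/9.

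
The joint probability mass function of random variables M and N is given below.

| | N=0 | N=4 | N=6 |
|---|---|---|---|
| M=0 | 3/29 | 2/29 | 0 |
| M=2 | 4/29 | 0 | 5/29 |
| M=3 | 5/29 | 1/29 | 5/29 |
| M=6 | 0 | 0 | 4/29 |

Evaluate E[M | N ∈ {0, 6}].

P(N ∈ {0, 6}) = 26/29.
Σ M·P over the event = 0·(3/29) + 2·(4/29) + 2·(5/29) + 3·(5/29) + 3·(5/29) + 6·(4/29) = 72/29.
E[M | N ∈ {0, 6}] = (72/29) / (26/29) = 36/13.

36/13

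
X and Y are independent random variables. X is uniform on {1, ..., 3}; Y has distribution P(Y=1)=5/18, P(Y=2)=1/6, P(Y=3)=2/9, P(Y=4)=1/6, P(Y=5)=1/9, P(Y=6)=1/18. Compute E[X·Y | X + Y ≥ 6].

P(X + Y ≥ 6) = 19/54.
Summing XY·P(x,y) over outcomes with X + Y ≥ 6 gives 32/9.
E[X·Y | X + Y ≥ 6] = (32/9) / (19/54) = 192/19.

192/19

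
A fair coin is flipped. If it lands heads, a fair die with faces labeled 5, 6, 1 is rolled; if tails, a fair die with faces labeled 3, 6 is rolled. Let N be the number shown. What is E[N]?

E[N | heads] = (5+6+1)/3 = 4.
E[N | tails] = (3+6)/2 = 9/2.
E[N] = (1/2)·(4) + (1/2)·(9/2) = 17/4.

17/4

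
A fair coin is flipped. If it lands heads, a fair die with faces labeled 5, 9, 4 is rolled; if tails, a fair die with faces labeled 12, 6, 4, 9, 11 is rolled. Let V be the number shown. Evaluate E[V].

36/5

E[V | heads] = (5+9+4)/3 = 6.
E[V | tails] = (12+6+4+9+11)/5 = 42/5.
E[V] = (1/2)·(6) + (1/2)·(42/5) = 36/5.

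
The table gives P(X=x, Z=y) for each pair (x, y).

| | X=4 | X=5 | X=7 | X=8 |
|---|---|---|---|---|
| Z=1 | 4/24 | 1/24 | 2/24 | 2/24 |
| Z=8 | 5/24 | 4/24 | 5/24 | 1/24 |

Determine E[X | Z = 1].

P(Z = 1) = 3/8.
Σ X·P over the event = 4·(4/24) + 5·(1/24) + 7·(2/24) + 8·(2/24) = 17/8.
E[X | Z = 1] = (17/8) / (3/8) = 17/3.

17/3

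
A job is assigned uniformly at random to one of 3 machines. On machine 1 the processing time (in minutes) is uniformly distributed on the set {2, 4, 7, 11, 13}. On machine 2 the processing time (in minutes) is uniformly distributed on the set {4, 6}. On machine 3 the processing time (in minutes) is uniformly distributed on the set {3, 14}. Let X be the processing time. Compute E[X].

E[X | machine 1] = (2+4+7+11+13)/5 = 37/5.
E[X | machine 2] = (4+6)/2 = 5.
E[X | machine 3] = (3+14)/2 = 17/2.
E[X] = (1/3)·(37/5) + (1/3)·(5) + (1/3)·(17/2) = 209/30.

209/30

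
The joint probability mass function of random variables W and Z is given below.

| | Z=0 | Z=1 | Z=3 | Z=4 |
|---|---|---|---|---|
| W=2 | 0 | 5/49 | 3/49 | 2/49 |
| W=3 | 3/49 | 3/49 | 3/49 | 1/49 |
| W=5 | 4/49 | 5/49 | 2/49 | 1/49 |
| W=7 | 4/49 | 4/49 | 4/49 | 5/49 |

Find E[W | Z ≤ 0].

P(Z ≤ 0) = 11/49.
Σ W·P over the event = 3·(3/49) + 5·(4/49) + 7·(4/49) = 57/49.
E[W | Z ≤ 0] = (57/49) / (11/49) = 57/11.

57/11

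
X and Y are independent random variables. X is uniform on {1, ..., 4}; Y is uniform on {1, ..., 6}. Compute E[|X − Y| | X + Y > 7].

Outcomes with X + Y > 7: (2,6), (3,5), (3,6), (4,4), (4,5), (4,6), each with probability 1/24.
E[|X − Y| | X + Y > 7] = (4 + 2 + 3 + 0 + 1 + 2) / 6 = 2.

2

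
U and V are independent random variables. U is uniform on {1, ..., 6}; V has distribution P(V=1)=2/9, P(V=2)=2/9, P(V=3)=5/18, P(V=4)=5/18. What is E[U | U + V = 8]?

69/14

P(U + V = 8) = 7/54.
Summing U·P(x,y) over outcomes with U + V = 8 gives 23/36.
E[U | U + V = 8] = (23/36) / (7/54) = 69/14.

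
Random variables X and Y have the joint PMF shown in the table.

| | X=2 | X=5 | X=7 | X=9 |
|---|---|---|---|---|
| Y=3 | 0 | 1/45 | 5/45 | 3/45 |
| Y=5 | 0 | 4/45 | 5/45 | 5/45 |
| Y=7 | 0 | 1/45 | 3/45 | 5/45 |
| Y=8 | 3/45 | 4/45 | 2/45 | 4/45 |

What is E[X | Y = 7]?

P(Y = 7) = 1/5.
Σ X·P over the event = 5·(1/45) + 7·(3/45) + 9·(5/45) = 71/45.
E[X | Y = 7] = (71/45) / (1/5) = 71/9.

71/9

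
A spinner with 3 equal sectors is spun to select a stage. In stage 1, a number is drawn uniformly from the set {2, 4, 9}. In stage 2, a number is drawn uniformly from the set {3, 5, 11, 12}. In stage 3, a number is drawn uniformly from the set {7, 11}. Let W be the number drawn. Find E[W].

E[W | stage 1] = (2+4+9)/3 = 5.
E[W | stage 2] = (3+5+11+12)/4 = 31/4.
E[W | stage 3] = (7+11)/2 = 9.
By the law of total expectation,
E[W] = (1/3)·(5) + (1/3)·(31/4) + (1/3)·(9) = 29/4.

29/4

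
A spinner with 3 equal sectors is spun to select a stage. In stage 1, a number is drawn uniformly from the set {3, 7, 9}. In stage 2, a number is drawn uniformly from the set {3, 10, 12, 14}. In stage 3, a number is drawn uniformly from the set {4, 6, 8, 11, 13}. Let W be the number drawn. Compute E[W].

E[W | stage 1] = (3+7+9)/3 = 19/3.
E[W | stage 2] = (3+10+12+14)/4 = 39/4.
E[W | stage 3] = (4+6+8+11+13)/5 = 42/5.
By the law of total expectation,
E[W] = (1/3)·(19/3) + (1/3)·(39/4) + (1/3)·(42/5) = 1469/180.

1469/180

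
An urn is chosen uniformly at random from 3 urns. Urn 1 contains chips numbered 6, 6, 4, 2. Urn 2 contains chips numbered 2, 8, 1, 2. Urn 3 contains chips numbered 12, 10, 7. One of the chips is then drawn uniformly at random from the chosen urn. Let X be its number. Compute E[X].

209/36

E[X | urn 1] = (6+6+4+2)/4 = 9/2.
E[X | urn 2] = (2+8+1+2)/4 = 13/4.
E[X | urn 3] = (12+10+7)/3 = 29/3.
By the law of total expectation,
E[X] = (1/3)·(9/2) + (1/3)·(13/4) + (1/3)·(29/3) = 209/36.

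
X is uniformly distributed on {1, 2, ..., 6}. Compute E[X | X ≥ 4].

Given X ≥ 4, X is equally likely to be any of {4, 5, 6}.
E[X | X ≥ 4] = (4 + 5 + 6) / 3 = 5.

5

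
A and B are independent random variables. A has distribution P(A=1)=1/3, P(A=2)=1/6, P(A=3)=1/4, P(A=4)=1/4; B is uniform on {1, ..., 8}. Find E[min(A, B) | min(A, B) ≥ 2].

P(min(A, B) ≥ 2) = 7/12.
Summing min(A,B)·P(x,y) over outcomes with min(A, B) ≥ 2 gives 163/96.
E[min(A, B) | min(A, B) ≥ 2] = (163/96) / (7/12) = 163/56.

163/56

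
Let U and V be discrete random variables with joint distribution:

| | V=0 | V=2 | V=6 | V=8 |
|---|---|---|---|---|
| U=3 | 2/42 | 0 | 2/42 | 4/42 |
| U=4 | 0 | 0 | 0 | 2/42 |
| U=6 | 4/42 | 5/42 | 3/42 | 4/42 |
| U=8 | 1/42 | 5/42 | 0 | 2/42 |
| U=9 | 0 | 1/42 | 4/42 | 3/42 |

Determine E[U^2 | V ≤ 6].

P(V ≤ 6) = 9/14.
Summing U^2·P(U=x,V=y) over the conditioning event gives 419/14.
E[U^2 | V ≤ 6] = (419/14) / (9/14) = 419/9.

419/9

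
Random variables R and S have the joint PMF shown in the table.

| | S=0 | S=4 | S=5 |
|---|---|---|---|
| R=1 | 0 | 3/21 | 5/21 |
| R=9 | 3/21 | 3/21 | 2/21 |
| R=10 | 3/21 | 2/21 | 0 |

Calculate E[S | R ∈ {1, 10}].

45/13

P(R ∈ {1, 10}) = 13/21.
Σ S·P over the event = 4·(3/21) + 5·(5/21) + 0·(3/21) + 4·(2/21) = 15/7.
E[S | R ∈ {1, 10}] = (15/7) / (13/21) = 45/13.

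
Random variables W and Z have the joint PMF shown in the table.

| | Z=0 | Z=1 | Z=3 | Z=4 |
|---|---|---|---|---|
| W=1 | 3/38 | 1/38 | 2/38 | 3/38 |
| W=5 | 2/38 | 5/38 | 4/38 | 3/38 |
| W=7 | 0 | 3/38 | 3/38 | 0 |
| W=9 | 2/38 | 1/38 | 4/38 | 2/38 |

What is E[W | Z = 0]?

P(Z = 0) = 7/38.
Summing W·P(W=x,Z=y) over the conditioning event gives 31/38.
E[W | Z = 0] = (31/38) / (7/38) = 31/7.

31/7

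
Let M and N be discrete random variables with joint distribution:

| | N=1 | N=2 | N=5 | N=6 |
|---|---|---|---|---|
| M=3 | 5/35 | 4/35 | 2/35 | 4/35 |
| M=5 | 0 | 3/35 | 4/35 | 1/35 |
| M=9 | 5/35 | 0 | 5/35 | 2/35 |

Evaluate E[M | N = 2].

P(N = 2) = 1/5.
Σ M·P over the event = 3·(4/35) + 5·(3/35) = 27/35.
E[M | N = 2] = (27/35) / (1/5) = 27/7.

27/7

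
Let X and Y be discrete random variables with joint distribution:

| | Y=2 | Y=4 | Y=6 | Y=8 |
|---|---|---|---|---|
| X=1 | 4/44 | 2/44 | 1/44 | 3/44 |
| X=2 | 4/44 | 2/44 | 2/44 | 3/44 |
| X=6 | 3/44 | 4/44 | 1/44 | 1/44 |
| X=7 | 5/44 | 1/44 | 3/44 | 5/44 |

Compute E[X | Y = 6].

P(Y = 6) = 7/44.
Σ X·P over the event = 1·(1/44) + 2·(2/44) + 6·(1/44) + 7·(3/44) = 8/11.
E[X | Y = 6] = (8/11) / (7/44) = 32/7.

32/7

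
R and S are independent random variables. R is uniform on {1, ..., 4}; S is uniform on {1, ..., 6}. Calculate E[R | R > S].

10/3

Outcomes with R > S: (2,1), (3,1), (3,2), (4,1), (4,2), (4,3), each with probability 1/24.
E[R | R > S] = (2 + 3 + 3 + 4 + 4 + 4) / 6 = 10/3.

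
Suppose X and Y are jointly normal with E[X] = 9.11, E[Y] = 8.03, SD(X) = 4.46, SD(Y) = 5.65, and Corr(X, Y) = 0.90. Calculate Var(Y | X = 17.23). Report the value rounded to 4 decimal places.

6.0653

Var(Y | X=x) = (1 − ρ²)·σ_Y².
Var(Y | X=17.23) = (5.65)²·(1 − (0.90)²) = 31.9225·0.19 = 6.0653.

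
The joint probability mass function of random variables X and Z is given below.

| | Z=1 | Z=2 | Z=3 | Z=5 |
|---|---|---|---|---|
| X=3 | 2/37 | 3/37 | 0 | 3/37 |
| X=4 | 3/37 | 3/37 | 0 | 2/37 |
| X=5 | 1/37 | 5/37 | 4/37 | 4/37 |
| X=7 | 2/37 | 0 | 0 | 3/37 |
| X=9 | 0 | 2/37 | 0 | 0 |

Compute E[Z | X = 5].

P(X = 5) = 14/37.
Σ Z·P over the event = 1·(1/37) + 2·(5/37) + 3·(4/37) + 5·(4/37) = 43/37.
E[Z | X = 5] = (43/37) / (14/37) = 43/14.

43/14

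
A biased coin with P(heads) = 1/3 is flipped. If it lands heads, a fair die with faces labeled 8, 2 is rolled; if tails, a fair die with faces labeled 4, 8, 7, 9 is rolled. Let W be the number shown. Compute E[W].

19/3

E[W | heads] = (8+2)/2 = 5.
E[W | tails] = (4+8+7+9)/4 = 7.
By the law of total expectation,
E[W] = (1/3)·(5) + (2/3)·(7) = 19/3.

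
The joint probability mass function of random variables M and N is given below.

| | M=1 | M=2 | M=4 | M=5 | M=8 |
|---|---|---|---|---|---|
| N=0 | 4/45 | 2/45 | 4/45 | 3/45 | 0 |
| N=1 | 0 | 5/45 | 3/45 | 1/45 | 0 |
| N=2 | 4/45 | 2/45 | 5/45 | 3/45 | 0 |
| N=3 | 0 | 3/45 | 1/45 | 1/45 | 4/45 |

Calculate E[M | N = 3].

P(N = 3) = 1/5.
Σ M·P over the event = 2·(3/45) + 4·(1/45) + 5·(1/45) + 8·(4/45) = 47/45.
E[M | N = 3] = (47/45) / (1/5) = 47/9.

47/9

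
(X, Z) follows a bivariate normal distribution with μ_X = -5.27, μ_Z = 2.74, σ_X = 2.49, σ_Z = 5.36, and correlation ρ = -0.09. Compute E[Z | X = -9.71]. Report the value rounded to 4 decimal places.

For a bivariate normal, E[Z | X=x] = μ_Z + ρ·(σ_Z/σ_X)·(x − μ_X).
E[Z | X=-9.71] = 2.74 + (-0.09)·(5.36/2.49)·(-9.71 − (-5.27)) = 2.74 + (-0.19373)·(-4.44) = 3.6002.

3.6002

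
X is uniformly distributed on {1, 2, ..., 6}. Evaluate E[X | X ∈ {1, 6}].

7/2

P(X ∈ {1, 6}) = 1/3.
Σ over the event: 1·1/6 + 6·1/6 = 7/6.
E[X | X ∈ {1, 6}] = (7/6) / (1/3) = 7/2.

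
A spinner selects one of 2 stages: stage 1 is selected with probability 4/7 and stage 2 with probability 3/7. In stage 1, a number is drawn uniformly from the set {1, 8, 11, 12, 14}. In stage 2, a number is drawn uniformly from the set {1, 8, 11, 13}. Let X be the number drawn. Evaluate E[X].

1231/140

E[X | stage 1] = (1+8+11+12+14)/5 = 46/5.
E[X | stage 2] = (1+8+11+13)/4 = 33/4.
By the law of total expectation,
E[X] = (4/7)·(46/5) + (3/7)·(33/4) = 1231/140.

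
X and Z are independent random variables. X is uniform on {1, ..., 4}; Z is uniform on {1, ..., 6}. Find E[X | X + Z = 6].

5/2

P(X + Z = 6) = 1/6.
Summing X·P(x,y) over outcomes with X + Z = 6 gives 5/12.
E[X | X + Z = 6] = (5/12) / (1/6) = 5/2.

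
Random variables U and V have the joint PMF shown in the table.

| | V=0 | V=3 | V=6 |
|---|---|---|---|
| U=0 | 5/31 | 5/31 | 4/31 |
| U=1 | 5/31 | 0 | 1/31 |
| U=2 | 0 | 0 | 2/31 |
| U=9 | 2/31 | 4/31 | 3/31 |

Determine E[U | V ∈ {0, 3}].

59/21

P(V ∈ {0, 3}) = 21/31.
Σ U·P over the event = 0·(5/31) + 0·(5/31) + 1·(5/31) + 9·(2/31) + 9·(4/31) = 59/31.
E[U | V ∈ {0, 3}] = (59/31) / (21/31) = 59/21.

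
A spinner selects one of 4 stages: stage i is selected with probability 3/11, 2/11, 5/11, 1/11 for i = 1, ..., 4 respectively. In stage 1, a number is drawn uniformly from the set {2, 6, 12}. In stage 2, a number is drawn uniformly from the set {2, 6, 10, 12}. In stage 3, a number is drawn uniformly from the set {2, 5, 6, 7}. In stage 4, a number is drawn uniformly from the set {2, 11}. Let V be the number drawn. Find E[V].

E[V | stage 1] = (2+6+12)/3 = 20/3.
E[V | stage 2] = (2+6+10+12)/4 = 15/2.
E[V | stage 3] = (2+5+6+7)/4 = 5.
E[V | stage 4] = (2+11)/2 = 13/2.
E[V] = (3/11)·(20/3) + (2/11)·(15/2) + (5/11)·(5) + (1/11)·(13/2) = 133/22.

133/22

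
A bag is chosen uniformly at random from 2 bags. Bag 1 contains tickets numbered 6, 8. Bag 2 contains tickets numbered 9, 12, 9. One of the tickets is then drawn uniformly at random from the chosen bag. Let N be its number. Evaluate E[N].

E[N | bag 1] = (6+8)/2 = 7.
E[N | bag 2] = (9+12+9)/3 = 10.
E[N] = (1/2)·(7) + (1/2)·(10) = 17/2.

17/2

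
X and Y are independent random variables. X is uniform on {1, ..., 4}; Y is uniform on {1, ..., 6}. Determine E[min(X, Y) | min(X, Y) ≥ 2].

41/15

P(min(X, Y) ≥ 2) = 5/8.
Summing min(X,Y)·P(x,y) over outcomes with min(X, Y) ≥ 2 gives 41/24.
E[min(X, Y) | min(X, Y) ≥ 2] = (41/24) / (5/8) = 41/15.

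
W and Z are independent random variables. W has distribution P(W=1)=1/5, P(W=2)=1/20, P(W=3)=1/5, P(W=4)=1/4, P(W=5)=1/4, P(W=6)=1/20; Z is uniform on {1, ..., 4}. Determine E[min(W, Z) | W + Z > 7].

P(W + Z > 7) = 9/40.
Summing min(W,Z)·P(x,y) over outcomes with W + Z > 7 gives 4/5.
E[min(W, Z) | W + Z > 7] = (4/5) / (9/40) = 32/9.

32/9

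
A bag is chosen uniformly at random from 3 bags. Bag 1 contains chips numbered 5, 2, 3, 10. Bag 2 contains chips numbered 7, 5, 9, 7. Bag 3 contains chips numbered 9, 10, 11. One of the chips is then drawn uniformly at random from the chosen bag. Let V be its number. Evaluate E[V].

22/3

E[V | bag 1] = (5+2+3+10)/4 = 5.
E[V | bag 2] = (7+5+9+7)/4 = 7.
E[V | bag 3] = (9+10+11)/3 = 10.
By the law of total expectation,
E[V] = (1/3)·(5) + (1/3)·(7) + (1/3)·(10) = 22/3.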